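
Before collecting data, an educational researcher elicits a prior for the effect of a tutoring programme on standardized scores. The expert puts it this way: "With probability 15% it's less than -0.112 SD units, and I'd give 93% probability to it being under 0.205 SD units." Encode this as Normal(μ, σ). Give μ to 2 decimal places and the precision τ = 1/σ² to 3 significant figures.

μ = 0.02, τ = 62.8

The p-quantile of Normal(μ,σ) is μ + z_p·σ, with z_{0.15} = -1.036 and z_{0.93} = 1.476.
Eliminate σ: μ = (z₂·x₁ − z₁·x₂)/(z₂ − z₁) = (1.476·-0.112 − (-1.036)·0.205)/2.512 = 0.02.
Then σ = (x₂ − x₁)/(z₂ − z₁) = (0.205 − -0.112)/2.512 = 0.13.
Precision τ = 1/σ² = 1/0.1262² = 62.8.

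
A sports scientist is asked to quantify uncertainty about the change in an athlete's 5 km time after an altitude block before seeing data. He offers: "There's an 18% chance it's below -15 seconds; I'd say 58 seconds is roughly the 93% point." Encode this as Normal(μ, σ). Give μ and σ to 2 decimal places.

μ = 12.95, σ = 30.53

The p-quantile of Normal(μ,σ) is μ + z_p·σ, with z_{0.18} = -0.9154 and z_{0.93} = 1.476.
Eliminate σ: μ = (z₂·x₁ − z₁·x₂)/(z₂ − z₁) = (1.476·-15 − (-0.9154)·58)/2.391 = 12.95.
Then σ = (x₂ − x₁)/(z₂ − z₁) = (58 − -15)/2.391 = 30.53.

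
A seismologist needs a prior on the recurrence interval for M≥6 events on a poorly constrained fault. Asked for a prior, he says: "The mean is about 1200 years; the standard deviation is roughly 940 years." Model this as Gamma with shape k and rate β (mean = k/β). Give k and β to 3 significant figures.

k ≈ 1.63, β ≈ 0.00136

For Gamma(k, rate β): mean = k/β, variance = k/β², so CV = 1/√k.
CV = SD/mean = 940/1200 = 0.7833, hence k = 1/CV² = 1.63.
Then β = k/mean = 1.63/1200 = 0.00136.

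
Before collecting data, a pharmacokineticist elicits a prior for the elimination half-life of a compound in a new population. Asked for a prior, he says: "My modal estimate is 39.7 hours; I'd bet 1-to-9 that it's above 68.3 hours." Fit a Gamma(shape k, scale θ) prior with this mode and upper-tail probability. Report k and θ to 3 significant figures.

k ≈ 7.44, θ ≈ 6.16

Gamma(k,θ) with k>1 has mode (k−1)θ, so θ = 39.7/(k−1).
Need P(X < 68.3) = 0.9 with θ tied to k this way. Start at k = 2, θ = 39.7: P(X<68.3) ≈ 0.513.
Too low — raise k to concentrate. Iterating converges to k ≈ 7.44.
Then θ = 39.7/(7.44−1) ≈ 6.16.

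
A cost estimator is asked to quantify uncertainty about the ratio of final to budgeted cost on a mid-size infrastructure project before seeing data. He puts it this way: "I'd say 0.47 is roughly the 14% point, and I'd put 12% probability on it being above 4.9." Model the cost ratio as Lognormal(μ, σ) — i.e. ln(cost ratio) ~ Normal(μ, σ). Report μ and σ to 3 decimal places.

μ ≈ 0.368, σ ≈ 1.039

If T ~ Lognormal(μ,σ) then ln T ~ Normal(μ,σ), so the p-quantile of ln T is μ + z_p·σ.
ln(0.47) = -0.755 and ln(4.9) = 1.589; z_{0.14} = -1.08, z_{0.88} = 1.175.
σ = (1.589 − -0.755)/(1.175 − (-1.08)) = 1.039.
μ = -0.755 − (-1.08)·1.039 = 0.368.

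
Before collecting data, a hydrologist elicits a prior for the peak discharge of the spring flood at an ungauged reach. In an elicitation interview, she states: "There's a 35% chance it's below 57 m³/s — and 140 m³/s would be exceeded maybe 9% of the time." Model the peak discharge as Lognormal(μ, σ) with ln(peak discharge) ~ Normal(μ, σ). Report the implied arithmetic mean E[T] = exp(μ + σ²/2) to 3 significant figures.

If T ~ Lognormal(μ,σ) then ln T ~ Normal(μ,σ), so the p-quantile of ln T is μ + z_p·σ.
ln(57) = 4.043 and ln(140) = 4.942; z_{0.35} = -0.3853, z_{0.91} = 1.341.
σ = (4.942 − 4.043)/(1.341 − (-0.3853)) = 0.521.
μ = 4.043 − (-0.3853)·0.521 = 4.244.
E[T] = exp(μ + σ²/2) = exp(4.244 + 0.1355) = 79.8 m³/s.

E[T] ≈ 79.8 m³/s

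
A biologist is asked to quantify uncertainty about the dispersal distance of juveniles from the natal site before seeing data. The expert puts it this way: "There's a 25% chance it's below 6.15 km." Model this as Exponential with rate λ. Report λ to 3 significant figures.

λ ≈ 0.0468

P(T < 6.15) = 1 − e^(−λ·6.15) = 0.25, so λ = −ln(1−0.25)/6.15 = −ln(0.75)/6.15 = 0.0468.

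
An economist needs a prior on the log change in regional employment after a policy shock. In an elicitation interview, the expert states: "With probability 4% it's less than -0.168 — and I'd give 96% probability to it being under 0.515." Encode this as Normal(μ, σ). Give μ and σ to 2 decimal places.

μ = 0.17, σ = 0.20

The p-quantile of Normal(μ,σ) is μ + z_p·σ, with z_{0.04} = -1.751 and z_{0.96} = 1.751.
Eliminate σ: μ = (z₂·x₁ − z₁·x₂)/(z₂ − z₁) = (1.751·-0.168 − (-1.751)·0.515)/3.501 = 0.17.
Then σ = (x₂ − x₁)/(z₂ − z₁) = (0.515 − -0.168)/3.501 = 0.20.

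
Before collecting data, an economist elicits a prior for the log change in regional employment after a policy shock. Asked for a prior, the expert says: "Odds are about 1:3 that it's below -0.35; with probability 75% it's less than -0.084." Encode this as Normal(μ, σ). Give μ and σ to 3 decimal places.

The p-quantile of Normal(μ,σ) is μ + z_p·σ, with z_{0.25} = -0.6745 and z_{0.75} = 0.6745.
Eliminate σ: μ = (z₂·x₁ − z₁·x₂)/(z₂ − z₁) = (0.6745·-0.35 − (-0.6745)·-0.084)/1.349 = -0.217.
Then σ = (x₂ − x₁)/(z₂ − z₁) = (-0.084 − -0.35)/1.349 = 0.197.

μ = -0.217, σ = 0.197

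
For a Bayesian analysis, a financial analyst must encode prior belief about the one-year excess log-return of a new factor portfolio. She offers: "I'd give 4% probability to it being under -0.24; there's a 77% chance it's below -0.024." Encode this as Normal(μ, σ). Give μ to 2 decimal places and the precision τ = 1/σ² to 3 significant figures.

For Normal(μ,σ), the p-quantile is μ + z_p·σ. Here z_{0.04} = -1.751, z_{0.77} = 0.7388.
So -0.24 = μ − 1.751σ and -0.024 = μ + 0.7388σ.
Subtracting: σ = (-0.024 − -0.24)/(0.7388 − (-1.751)) = 0.09.
Then μ = -0.24 − (-1.751)·0.09 = -0.09.
Precision τ = 1/σ² = 1/0.08676² = 133.

μ = -0.09, τ = 133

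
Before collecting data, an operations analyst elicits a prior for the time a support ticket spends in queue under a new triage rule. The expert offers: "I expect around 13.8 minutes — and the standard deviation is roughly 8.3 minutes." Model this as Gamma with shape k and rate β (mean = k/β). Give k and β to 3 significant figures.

k ≈ 2.76, β ≈ 0.2

For Gamma(k, rate β): mean = k/β, variance = k/β², so CV = 1/√k.
CV = SD/mean = 8.3/13.8 = 0.6014, hence k = 1/CV² = 2.76.
Then β = k/mean = 2.76/13.8 = 0.2.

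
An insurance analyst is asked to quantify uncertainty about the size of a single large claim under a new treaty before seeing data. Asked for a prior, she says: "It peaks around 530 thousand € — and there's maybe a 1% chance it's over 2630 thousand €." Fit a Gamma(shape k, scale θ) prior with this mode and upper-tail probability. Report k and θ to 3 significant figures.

Gamma(k,θ) with k>1 has mode (k−1)θ, so θ = 530/(k−1).
Need P(X < 2630) = 0.99 with θ tied to k this way. Start at k = 2, θ = 530: P(X<2630) ≈ 0.958.
Too low — raise k to concentrate. Iterating converges to k ≈ 2.53.
Then θ = 530/(2.53−1) ≈ 346.

k ≈ 2.53, θ ≈ 346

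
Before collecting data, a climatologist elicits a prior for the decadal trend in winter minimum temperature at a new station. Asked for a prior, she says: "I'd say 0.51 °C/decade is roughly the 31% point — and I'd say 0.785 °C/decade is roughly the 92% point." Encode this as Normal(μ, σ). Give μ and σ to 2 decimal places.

μ = 0.58, σ = 0.14

The p-quantile of Normal(μ,σ) is μ + z_p·σ, with z_{0.31} = -0.4959 and z_{0.92} = 1.405.
Eliminate σ: μ = (z₂·x₁ − z₁·x₂)/(z₂ − z₁) = (1.405·0.51 − (-0.4959)·0.785)/1.901 = 0.58.
Then σ = (x₂ − x₁)/(z₂ − z₁) = (0.785 − 0.51)/1.901 = 0.14.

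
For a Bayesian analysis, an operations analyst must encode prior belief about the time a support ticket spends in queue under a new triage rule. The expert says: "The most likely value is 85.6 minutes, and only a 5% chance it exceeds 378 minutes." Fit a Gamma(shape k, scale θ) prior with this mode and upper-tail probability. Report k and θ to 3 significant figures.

Gamma(k,θ) with k>1 has mode (k−1)θ, so θ = 85.6/(k−1).
Need P(X < 378) = 0.95 with θ tied to k this way. Start at k = 2, θ = 85.6: P(X<378) ≈ 0.935.
Too low — raise k to concentrate. Iterating converges to k ≈ 2.12.
Then θ = 85.6/(2.12−1) ≈ 76.6.

k ≈ 2.12, θ ≈ 76.6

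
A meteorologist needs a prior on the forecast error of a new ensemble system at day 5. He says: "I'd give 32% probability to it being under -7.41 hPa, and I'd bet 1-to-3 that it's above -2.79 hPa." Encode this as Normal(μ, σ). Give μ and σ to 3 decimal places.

For Normal(μ,σ), the p-quantile is μ + z_p·σ. Here z_{0.32} = -0.4677, z_{0.75} = 0.6745.
So -7.41 = μ − 0.4677σ and -2.79 = μ + 0.6745σ.
Subtracting: σ = (-2.79 − -7.41)/(0.6745 − (-0.4677)) = 4.045.
Then μ = -7.41 − (-0.4677)·4.045 = -5.518.

μ = -5.518, σ = 4.045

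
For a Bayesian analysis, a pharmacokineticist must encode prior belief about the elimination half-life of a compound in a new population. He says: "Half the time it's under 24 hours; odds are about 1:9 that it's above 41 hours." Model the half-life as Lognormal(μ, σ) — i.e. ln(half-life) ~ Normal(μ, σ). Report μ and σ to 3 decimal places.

If T ~ Lognormal(μ,σ) then ln T ~ Normal(μ,σ), so the p-quantile of ln T is μ + z_p·σ.
ln(24) = 3.178 and ln(41) = 3.714; z_{0.5} = 0, z_{0.9} = 1.282.
σ = (3.714 − 3.178)/(1.282 − (0)) = 0.418.
μ = 3.178 − (0)·0.418 = 3.178.

μ ≈ 3.178, σ ≈ 0.418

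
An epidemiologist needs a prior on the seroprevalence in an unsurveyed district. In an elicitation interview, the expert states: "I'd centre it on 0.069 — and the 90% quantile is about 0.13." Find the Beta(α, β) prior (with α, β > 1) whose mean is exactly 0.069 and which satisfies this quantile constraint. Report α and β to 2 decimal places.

With mean 0.069 fixed, write α = 0.069s, β = 0.931s where s = α+β.
Need P(θ < 0.13) = 0.9 under Beta(0.069s, 0.931s). Normal approximation: (q−m)/√(m(1−m)/s) ≈ z_{0.9} = 1.28, so s ≈ 0.069·0.931·(1.28)²/(0.13−0.069)² = 28.4.
At s = 28.4: P(θ<0.13) ≈ 0.893. Adjusting to match 0.9 gives s ≈ 30.95.
So α = 0.069·30.95 ≈ 2.14, β = 0.931·30.95 ≈ 28.81.

α ≈ 2.14, β ≈ 28.81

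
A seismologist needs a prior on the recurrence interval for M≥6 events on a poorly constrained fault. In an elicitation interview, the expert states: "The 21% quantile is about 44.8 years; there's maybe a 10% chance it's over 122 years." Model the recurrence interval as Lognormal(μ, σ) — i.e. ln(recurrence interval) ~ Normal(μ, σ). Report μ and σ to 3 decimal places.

If T ~ Lognormal(μ,σ) then ln T ~ Normal(μ,σ), so the p-quantile of ln T is μ + z_p·σ.
ln(44.8) = 3.802 and ln(122) = 4.804; z_{0.21} = -0.8064, z_{0.9} = 1.282.
σ = (4.804 − 3.802)/(1.282 − (-0.8064)) = 0.480.
μ = 3.802 − (-0.8064)·0.480 = 4.189.

μ ≈ 4.189, σ ≈ 0.480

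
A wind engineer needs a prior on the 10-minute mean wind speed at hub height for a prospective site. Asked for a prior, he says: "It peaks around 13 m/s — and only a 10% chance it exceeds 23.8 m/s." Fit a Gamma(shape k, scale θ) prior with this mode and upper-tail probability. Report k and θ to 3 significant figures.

Gamma(k,θ) with k>1 has mode (k−1)θ, so θ = 13/(k−1).
Need P(X < 23.8) = 0.9 with θ tied to k this way. Start at k = 2, θ = 13: P(X<23.8) ≈ 0.546.
Too low — raise k to concentrate. Iterating converges to k ≈ 6.21.
Then θ = 13/(6.21−1) ≈ 2.49.

k ≈ 6.21, θ ≈ 2.49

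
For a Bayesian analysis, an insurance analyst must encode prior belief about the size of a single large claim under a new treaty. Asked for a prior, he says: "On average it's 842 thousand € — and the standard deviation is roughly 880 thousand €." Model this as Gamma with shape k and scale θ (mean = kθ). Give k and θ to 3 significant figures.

k ≈ 0.916, θ ≈ 920

For Gamma(k, scale θ): mean = kθ, variance = kθ², so CV = 1/√k.
CV = SD/mean = 880/842 = 1.045, hence k = 1/CV² = 0.916.
Then θ = mean/k = 842/0.916 = 920.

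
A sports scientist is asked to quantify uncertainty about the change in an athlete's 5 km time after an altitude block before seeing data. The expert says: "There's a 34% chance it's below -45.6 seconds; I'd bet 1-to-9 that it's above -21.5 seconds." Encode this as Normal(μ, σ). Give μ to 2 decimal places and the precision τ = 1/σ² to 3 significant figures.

For Normal(μ,σ), the p-quantile is μ + z_p·σ. Here z_{0.34} = -0.4125, z_{0.9} = 1.282.
So -45.6 = μ − 0.4125σ and -21.5 = μ + 1.282σ.
Subtracting: σ = (-21.5 − -45.6)/(1.282 − (-0.4125)) = 14.23.
Then μ = -45.6 − (-0.4125)·14.23 = -39.73.
Precision τ = 1/σ² = 1/14.23² = 0.00494.

μ = -39.73, τ = 0.00494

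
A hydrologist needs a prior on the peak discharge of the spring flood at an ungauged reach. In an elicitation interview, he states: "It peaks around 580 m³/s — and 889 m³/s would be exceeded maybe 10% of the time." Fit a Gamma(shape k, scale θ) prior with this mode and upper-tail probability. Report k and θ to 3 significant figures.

Gamma(k,θ) with k>1 has mode (k−1)θ, so θ = 580/(k−1).
Need P(X < 889) = 0.9 with θ tied to k this way. Start at k = 2, θ = 580: P(X<889) ≈ 0.453.
Too low — raise k to concentrate. Iterating converges to k ≈ 11.2.
Then θ = 580/(11.2−1) ≈ 56.7.

k ≈ 11.2, θ ≈ 56.7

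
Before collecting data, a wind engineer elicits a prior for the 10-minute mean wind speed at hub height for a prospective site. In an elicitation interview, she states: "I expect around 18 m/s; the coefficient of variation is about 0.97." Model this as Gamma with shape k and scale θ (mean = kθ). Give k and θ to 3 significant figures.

k ≈ 1.06, θ ≈ 16.9

For Gamma(k, scale θ): mean = kθ, variance = kθ², so CV = 1/√k.
CV = 0.97, hence k = 1/CV² = 1.06.
Then θ = mean/k = 18/1.06 = 16.9.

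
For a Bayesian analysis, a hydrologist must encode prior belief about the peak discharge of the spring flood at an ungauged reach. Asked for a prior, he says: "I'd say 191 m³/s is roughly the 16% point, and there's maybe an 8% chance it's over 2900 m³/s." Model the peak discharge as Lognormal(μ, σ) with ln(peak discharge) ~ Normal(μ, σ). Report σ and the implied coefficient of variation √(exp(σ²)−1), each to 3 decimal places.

σ ≈ 1.134, CV ≈ 1.617

If T ~ Lognormal(μ,σ) then ln T ~ Normal(μ,σ), so the p-quantile of ln T is μ + z_p·σ.
ln(191) = 5.252 and ln(2900) = 7.972; z_{0.16} = -0.9945, z_{0.92} = 1.405.
σ = (7.972 − 5.252)/(1.405 − (-0.9945)) = 1.134.
μ = 5.252 − (-0.9945)·1.134 = 6.380.
CV = √(exp(σ²)−1) = √(exp(1.2851)−1) = 1.617.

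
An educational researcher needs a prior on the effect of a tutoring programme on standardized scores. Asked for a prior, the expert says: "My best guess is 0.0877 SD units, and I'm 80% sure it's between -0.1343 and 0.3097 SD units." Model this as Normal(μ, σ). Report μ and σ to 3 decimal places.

μ = 0.088, σ = 0.173

A symmetric 80% interval runs μ ± z·σ with z = 1.282.
Half-width = 0.222, so σ = 0.222/1.282 = 0.173.
μ is the stated best guess, 0.088.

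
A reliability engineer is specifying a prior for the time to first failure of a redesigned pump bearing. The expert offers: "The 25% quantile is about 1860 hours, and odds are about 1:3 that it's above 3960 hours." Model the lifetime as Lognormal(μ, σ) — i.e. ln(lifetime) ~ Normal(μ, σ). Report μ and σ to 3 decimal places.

If T ~ Lognormal(μ,σ) then ln T ~ Normal(μ,σ), so the p-quantile of ln T is μ + z_p·σ.
ln(1860) = 7.528 and ln(3960) = 8.284; z_{0.25} = -0.6745, z_{0.75} = 0.6745.
σ = (8.284 − 7.528)/(0.6745 − (-0.6745)) = 0.560.
μ = 7.528 − (-0.6745)·0.560 = 7.906.

μ ≈ 7.906, σ ≈ 0.560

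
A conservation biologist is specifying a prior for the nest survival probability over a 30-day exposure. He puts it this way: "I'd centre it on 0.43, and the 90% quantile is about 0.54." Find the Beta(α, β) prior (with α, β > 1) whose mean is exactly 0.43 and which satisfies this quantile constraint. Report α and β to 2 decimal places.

α ≈ 14.40, β ≈ 19.08

With mean 0.43 fixed, write α = 0.43s, β = 0.57s where s = α+β.
Need P(θ < 0.54) = 0.9 under Beta(0.43s, 0.57s). Normal approximation: (q−m)/√(m(1−m)/s) ≈ z_{0.9} = 1.28, so s ≈ 0.43·0.57·(1.28)²/(0.54−0.43)² = 33.3.
At s = 33.3: P(θ<0.54) ≈ 0.899. Adjusting to match 0.9 gives s ≈ 33.48.
So α = 0.43·33.48 ≈ 14.40, β = 0.57·33.48 ≈ 19.08.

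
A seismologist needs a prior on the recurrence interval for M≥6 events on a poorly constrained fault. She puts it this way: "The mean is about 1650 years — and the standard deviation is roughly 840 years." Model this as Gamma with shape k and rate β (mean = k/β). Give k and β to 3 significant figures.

k ≈ 3.86, β ≈ 0.00234

For Gamma(k, rate β): mean = k/β, variance = k/β², so CV = 1/√k.
CV = SD/mean = 840/1650 = 0.5091, hence k = 1/CV² = 3.86.
Then β = k/mean = 3.86/1650 = 0.00234.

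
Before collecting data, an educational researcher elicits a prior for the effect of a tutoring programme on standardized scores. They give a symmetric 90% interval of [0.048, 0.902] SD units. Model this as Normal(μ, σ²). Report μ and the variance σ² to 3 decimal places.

μ = 0.475, σ² = 0.067

A symmetric 90% interval runs μ ± z·σ with z = 1.645.
Half-width = 0.427, so σ = 0.427/1.645 = 0.2596 and σ² = 0.067.
μ is the interval midpoint, 0.475.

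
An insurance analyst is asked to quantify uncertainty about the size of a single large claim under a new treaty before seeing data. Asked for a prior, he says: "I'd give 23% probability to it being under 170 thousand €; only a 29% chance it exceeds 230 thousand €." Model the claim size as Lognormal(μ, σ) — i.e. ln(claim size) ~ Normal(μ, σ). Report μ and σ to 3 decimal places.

If T ~ Lognormal(μ,σ) then ln T ~ Normal(μ,σ), so the p-quantile of ln T is μ + z_p·σ.
ln(170) = 5.136 and ln(230) = 5.438; z_{0.23} = -0.7388, z_{0.71} = 0.5534.
σ = (5.438 − 5.136)/(0.5534 − (-0.7388)) = 0.234.
μ = 5.136 − (-0.7388)·0.234 = 5.309.

μ ≈ 5.309, σ ≈ 0.234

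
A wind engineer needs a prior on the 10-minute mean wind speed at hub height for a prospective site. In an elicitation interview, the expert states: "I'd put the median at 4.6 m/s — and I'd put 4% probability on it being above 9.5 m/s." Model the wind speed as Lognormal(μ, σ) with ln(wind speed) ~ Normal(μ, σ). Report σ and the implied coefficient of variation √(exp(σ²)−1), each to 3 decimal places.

If T ~ Lognormal(μ,σ) then ln T ~ Normal(μ,σ), so the p-quantile of ln T is μ + z_p·σ.
ln(4.6) = 1.526 and ln(9.5) = 2.251; z_{0.5} = 0, z_{0.96} = 1.751.
σ = (2.251 − 1.526)/(1.751 − (0)) = 0.414.
μ = 1.526 − (0)·0.414 = 1.526.
CV = √(exp(σ²)−1) = √(exp(0.1716)−1) = 0.433.

σ ≈ 0.414, CV ≈ 0.433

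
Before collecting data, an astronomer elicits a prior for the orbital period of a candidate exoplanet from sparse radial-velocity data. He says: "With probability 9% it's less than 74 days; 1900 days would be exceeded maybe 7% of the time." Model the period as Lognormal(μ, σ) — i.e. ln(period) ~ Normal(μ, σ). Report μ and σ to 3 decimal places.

If T ~ Lognormal(μ,σ) then ln T ~ Normal(μ,σ), so the p-quantile of ln T is μ + z_p·σ.
ln(74) = 4.304 and ln(1900) = 7.55; z_{0.09} = -1.341, z_{0.93} = 1.476.
σ = (7.55 − 4.304)/(1.476 − (-1.341)) = 1.152.
μ = 4.304 − (-1.341)·1.152 = 5.849.

μ ≈ 5.849, σ ≈ 1.152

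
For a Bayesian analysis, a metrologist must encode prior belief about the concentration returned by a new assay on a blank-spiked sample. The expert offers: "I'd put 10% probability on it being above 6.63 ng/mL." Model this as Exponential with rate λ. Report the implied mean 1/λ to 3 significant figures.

P(T > 6.63) = e^(−λ·6.63) = 0.1, so λ = −ln(0.1)/6.63 = 0.347.
Mean = 1/λ = 2.88 ng/mL.

mean ≈ 2.88 ng/mL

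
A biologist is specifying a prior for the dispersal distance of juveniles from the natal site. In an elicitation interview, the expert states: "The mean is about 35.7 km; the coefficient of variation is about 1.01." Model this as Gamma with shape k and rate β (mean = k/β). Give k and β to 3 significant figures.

For Gamma(k, rate β): mean = k/β, variance = k/β², so CV = 1/√k.
CV = 1.01, hence k = 1/CV² = 0.98.
Then β = k/mean = 0.98/35.7 = 0.0275.

k ≈ 0.98, β ≈ 0.0275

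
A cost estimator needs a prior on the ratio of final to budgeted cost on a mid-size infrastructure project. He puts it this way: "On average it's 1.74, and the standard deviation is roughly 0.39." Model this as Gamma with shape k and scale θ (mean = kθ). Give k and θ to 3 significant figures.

k ≈ 19.9, θ ≈ 0.0874

For Gamma(k, scale θ): mean = kθ, variance = kθ², so CV = 1/√k.
CV = SD/mean = 0.39/1.74 = 0.2241, hence k = 1/CV² = 19.9.
Then θ = mean/k = 1.74/19.9 = 0.0874.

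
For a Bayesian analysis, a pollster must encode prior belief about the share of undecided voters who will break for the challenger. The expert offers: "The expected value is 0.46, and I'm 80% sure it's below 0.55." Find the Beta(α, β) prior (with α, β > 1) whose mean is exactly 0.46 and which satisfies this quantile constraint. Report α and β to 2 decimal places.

α ≈ 9.98, β ≈ 11.71

With mean 0.46 fixed, write α = 0.46s, β = 0.54s where s = α+β.
Need P(θ < 0.55) = 0.8 under Beta(0.46s, 0.54s). Normal approximation: (q−m)/√(m(1−m)/s) ≈ z_{0.8} = 0.842, so s ≈ 0.46·0.54·(0.842)²/(0.55−0.46)² = 21.7.
At s = 21.7: P(θ<0.55) ≈ 0.800. Adjusting to match 0.8 gives s ≈ 21.69.
So α = 0.46·21.69 ≈ 9.98, β = 0.54·21.69 ≈ 11.71.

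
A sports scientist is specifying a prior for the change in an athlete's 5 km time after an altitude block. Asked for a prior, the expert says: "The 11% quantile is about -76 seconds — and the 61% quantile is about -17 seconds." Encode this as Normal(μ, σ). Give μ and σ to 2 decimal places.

The p-quantile of Normal(μ,σ) is μ + z_p·σ, with z_{0.11} = -1.227 and z_{0.61} = 0.2793.
Eliminate σ: μ = (z₂·x₁ − z₁·x₂)/(z₂ − z₁) = (0.2793·-76 − (-1.227)·-17)/1.506 = -27.94.
Then σ = (x₂ − x₁)/(z₂ − z₁) = (-17 − -76)/1.506 = 39.18.

μ = -27.94, σ = 39.18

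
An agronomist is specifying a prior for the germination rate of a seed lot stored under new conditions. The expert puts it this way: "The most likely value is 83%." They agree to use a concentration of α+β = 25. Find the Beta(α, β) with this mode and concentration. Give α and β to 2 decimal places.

α = 20.09, β = 4.91

For α,β > 1 the Beta mode is (α−1)/(α+β−2). With α+β = 25, the mode is (α−1)/23.
Set (α−1)/23 = 0.83 → α = 1 + 0.83·23 = 20.09.
β = 25 − α = 4.91.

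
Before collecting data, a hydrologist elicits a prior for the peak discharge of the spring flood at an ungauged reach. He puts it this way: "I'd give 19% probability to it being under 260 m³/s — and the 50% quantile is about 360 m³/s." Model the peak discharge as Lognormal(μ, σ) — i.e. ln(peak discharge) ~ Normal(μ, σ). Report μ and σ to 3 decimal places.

μ ≈ 5.886, σ ≈ 0.371

If T ~ Lognormal(μ,σ) then ln T ~ Normal(μ,σ), so the p-quantile of ln T is μ + z_p·σ.
ln(260) = 5.561 and ln(360) = 5.886; z_{0.19} = -0.8779, z_{0.5} = 0.
σ = (5.886 − 5.561)/(0 − (-0.8779)) = 0.371.
μ = 5.561 − (-0.8779)·0.371 = 5.886.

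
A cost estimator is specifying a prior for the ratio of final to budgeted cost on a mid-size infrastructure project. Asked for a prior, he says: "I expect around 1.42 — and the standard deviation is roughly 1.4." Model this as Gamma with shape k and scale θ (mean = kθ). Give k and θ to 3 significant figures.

k ≈ 1.03, θ ≈ 1.38

For Gamma(k, scale θ): mean = kθ, variance = kθ², so CV = 1/√k.
CV = SD/mean = 1.4/1.42 = 0.9859, hence k = 1/CV² = 1.03.
Then θ = mean/k = 1.42/1.03 = 1.38.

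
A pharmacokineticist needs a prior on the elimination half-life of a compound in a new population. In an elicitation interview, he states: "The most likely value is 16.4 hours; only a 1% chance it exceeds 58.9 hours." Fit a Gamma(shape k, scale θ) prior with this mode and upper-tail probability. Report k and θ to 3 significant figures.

Gamma(k,θ) with k>1 has mode (k−1)θ, so θ = 16.4/(k−1).
Need P(X < 58.9) = 0.99 with θ tied to k this way. Start at k = 2, θ = 16.4: P(X<58.9) ≈ 0.873.
Too low — raise k to concentrate. Iterating converges to k ≈ 3.63.
Then θ = 16.4/(3.63−1) ≈ 6.23.

k ≈ 3.63, θ ≈ 6.23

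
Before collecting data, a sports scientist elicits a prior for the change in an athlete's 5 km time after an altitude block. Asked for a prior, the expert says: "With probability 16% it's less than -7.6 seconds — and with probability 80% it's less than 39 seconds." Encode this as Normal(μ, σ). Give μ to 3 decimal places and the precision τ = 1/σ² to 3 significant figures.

μ = 17.640, τ = 0.00155

The p-quantile of Normal(μ,σ) is μ + z_p·σ, with z_{0.16} = -0.9945 and z_{0.8} = 0.8416.
Eliminate σ: μ = (z₂·x₁ − z₁·x₂)/(z₂ − z₁) = (0.8416·-7.6 − (-0.9945)·39)/1.836 = 17.640.
Then σ = (x₂ − x₁)/(z₂ − z₁) = (39 − -7.6)/1.836 = 25.380.
Precision τ = 1/σ² = 1/25.38² = 0.00155.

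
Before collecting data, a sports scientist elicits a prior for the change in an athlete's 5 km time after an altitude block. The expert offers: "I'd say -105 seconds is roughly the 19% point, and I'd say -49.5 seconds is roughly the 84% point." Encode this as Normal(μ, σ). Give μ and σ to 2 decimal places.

μ = -78.98, σ = 29.64

The p-quantile of Normal(μ,σ) is μ + z_p·σ, with z_{0.19} = -0.8779 and z_{0.84} = 0.9945.
Eliminate σ: μ = (z₂·x₁ − z₁·x₂)/(z₂ − z₁) = (0.9945·-105 − (-0.8779)·-49.5)/1.872 = -78.98.
Then σ = (x₂ − x₁)/(z₂ − z₁) = (-49.5 − -105)/1.872 = 29.64.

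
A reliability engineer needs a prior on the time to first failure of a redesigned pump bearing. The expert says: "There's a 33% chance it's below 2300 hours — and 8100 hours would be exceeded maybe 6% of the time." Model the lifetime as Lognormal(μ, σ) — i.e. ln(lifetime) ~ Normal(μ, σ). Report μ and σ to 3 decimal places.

μ ≈ 8.018, σ ≈ 0.631

If T ~ Lognormal(μ,σ) then ln T ~ Normal(μ,σ), so the p-quantile of ln T is μ + z_p·σ.
ln(2300) = 7.741 and ln(8100) = 9; z_{0.33} = -0.4399, z_{0.94} = 1.555.
σ = (9 − 7.741)/(1.555 − (-0.4399)) = 0.631.
μ = 7.741 − (-0.4399)·0.631 = 8.018.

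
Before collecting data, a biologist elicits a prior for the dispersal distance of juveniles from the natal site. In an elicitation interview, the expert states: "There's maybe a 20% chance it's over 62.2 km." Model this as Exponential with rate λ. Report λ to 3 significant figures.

P(T > 62.2) = e^(−λ·62.2) = 0.2, so λ = −ln(0.2)/62.2 = 0.0259.

λ ≈ 0.0259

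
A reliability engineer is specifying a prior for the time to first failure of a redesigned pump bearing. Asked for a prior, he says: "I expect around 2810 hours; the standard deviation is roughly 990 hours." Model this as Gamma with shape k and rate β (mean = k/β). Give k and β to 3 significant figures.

For Gamma(k, rate β): mean = k/β, variance = k/β², so CV = 1/√k.
CV = SD/mean = 990/2810 = 0.3523, hence k = 1/CV² = 8.06.
Then β = k/mean = 8.06/2810 = 0.00287.

k ≈ 8.06, β ≈ 0.00287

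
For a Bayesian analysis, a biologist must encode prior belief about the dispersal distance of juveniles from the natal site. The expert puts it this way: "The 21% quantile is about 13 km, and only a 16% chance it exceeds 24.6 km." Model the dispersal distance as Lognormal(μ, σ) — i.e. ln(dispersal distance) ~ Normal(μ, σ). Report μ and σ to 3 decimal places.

μ ≈ 2.851, σ ≈ 0.354

If T ~ Lognormal(μ,σ) then ln T ~ Normal(μ,σ), so the p-quantile of ln T is μ + z_p·σ.
ln(13) = 2.565 and ln(24.6) = 3.203; z_{0.21} = -0.8064, z_{0.84} = 0.9945.
σ = (3.203 − 2.565)/(0.9945 − (-0.8064)) = 0.354.
μ = 2.565 − (-0.8064)·0.354 = 2.851.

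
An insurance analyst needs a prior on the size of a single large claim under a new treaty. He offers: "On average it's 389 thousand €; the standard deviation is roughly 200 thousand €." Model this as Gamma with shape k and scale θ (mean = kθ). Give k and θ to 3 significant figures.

For Gamma(k, scale θ): mean = kθ, variance = kθ², so CV = 1/√k.
CV = SD/mean = 200/389 = 0.5141, hence k = 1/CV² = 3.78.
Then θ = mean/k = 389/3.78 = 103.

k ≈ 3.78, θ ≈ 103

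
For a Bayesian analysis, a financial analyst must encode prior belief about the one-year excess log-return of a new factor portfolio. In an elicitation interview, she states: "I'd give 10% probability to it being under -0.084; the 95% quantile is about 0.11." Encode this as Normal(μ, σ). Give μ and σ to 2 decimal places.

For Normal(μ,σ), the p-quantile is μ + z_p·σ. Here z_{0.1} = -1.282, z_{0.95} = 1.645.
So -0.084 = μ − 1.282σ and 0.11 = μ + 1.645σ.
Subtracting: σ = (0.11 − -0.084)/(1.645 − (-1.282)) = 0.07.
Then μ = -0.084 − (-1.282)·0.07 = 0.00.

μ = 0.00, σ = 0.07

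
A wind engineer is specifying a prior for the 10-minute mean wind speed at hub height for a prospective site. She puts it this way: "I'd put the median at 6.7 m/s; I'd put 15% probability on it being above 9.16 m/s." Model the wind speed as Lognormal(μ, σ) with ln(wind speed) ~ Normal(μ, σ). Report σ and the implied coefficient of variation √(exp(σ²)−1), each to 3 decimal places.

σ ≈ 0.302, CV ≈ 0.309

If T ~ Lognormal(μ,σ) then ln T ~ Normal(μ,σ), so the p-quantile of ln T is μ + z_p·σ.
ln(6.7) = 1.902 and ln(9.16) = 2.215; z_{0.5} = 0, z_{0.85} = 1.036.
σ = (2.215 − 1.902)/(1.036 − (0)) = 0.302.
μ = 1.902 − (0)·0.302 = 1.902.
CV = √(exp(σ²)−1) = √(exp(0.0911)−1) = 0.309.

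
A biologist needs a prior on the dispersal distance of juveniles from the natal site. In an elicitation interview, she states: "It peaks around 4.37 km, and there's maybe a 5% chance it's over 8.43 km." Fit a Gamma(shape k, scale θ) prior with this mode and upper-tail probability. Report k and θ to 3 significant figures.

Gamma(k,θ) with k>1 has mode (k−1)θ, so θ = 4.37/(k−1).
Need P(X < 8.43) = 0.95 with θ tied to k this way. Start at k = 2, θ = 4.37: P(X<8.43) ≈ 0.574.
Too low — raise k to concentrate. Iterating converges to k ≈ 7.43.
Then θ = 4.37/(7.43−1) ≈ 0.679.

k ≈ 7.43, θ ≈ 0.679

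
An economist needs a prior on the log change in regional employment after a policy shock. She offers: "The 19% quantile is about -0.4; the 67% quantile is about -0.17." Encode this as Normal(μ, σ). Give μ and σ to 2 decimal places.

μ = -0.25, σ = 0.17

For Normal(μ,σ), the p-quantile is μ + z_p·σ. Here z_{0.19} = -0.8779, z_{0.67} = 0.4399.
So -0.4 = μ − 0.8779σ and -0.17 = μ + 0.4399σ.
Subtracting: σ = (-0.17 − -0.4)/(0.4399 − (-0.8779)) = 0.17.
Then μ = -0.4 − (-0.8779)·0.17 = -0.25.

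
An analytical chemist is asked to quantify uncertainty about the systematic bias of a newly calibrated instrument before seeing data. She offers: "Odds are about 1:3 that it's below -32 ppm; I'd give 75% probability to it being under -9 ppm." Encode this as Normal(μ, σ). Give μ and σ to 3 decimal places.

For Normal(μ,σ), the p-quantile is μ + z_p·σ. Here z_{0.25} = -0.6745, z_{0.75} = 0.6745.
So -32 = μ − 0.6745σ and -9 = μ + 0.6745σ.
Subtracting: σ = (-9 − -32)/(0.6745 − (-0.6745)) = 17.050.
Then μ = -32 − (-0.6745)·17.050 = -20.500.

μ = -20.500, σ = 17.050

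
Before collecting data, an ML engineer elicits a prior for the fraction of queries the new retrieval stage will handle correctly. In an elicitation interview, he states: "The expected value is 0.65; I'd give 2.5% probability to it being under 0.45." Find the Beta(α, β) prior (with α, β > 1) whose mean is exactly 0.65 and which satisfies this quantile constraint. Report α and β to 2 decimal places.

With mean 0.65 fixed, write α = 0.65s, β = 0.35s where s = α+β.
Need P(θ < 0.45) = 0.025 under Beta(0.65s, 0.35s). Normal approximation: (q−m)/√(m(1−m)/s) ≈ z_{0.025} = -1.96, so s ≈ 0.65·0.35·(-1.96)²/(0.45−0.65)² = 21.8.
At s = 21.8: P(θ<0.45) ≈ 0.029. Adjusting to match 0.025 gives s ≈ 23.23.
So α = 0.65·23.23 ≈ 15.10, β = 0.35·23.23 ≈ 8.13.

α ≈ 15.10, β ≈ 8.13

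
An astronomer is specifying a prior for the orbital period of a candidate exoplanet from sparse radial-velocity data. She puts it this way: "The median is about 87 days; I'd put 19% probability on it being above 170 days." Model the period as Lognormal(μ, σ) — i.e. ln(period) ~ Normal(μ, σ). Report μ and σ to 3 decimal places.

If T ~ Lognormal(μ,σ) then ln T ~ Normal(μ,σ), so the p-quantile of ln T is μ + z_p·σ.
ln(87) = 4.466 and ln(170) = 5.136; z_{0.5} = 0, z_{0.81} = 0.8779.
σ = (5.136 − 4.466)/(0.8779 − (0)) = 0.763.
μ = 4.466 − (0)·0.763 = 4.466.

μ ≈ 4.466, σ ≈ 0.763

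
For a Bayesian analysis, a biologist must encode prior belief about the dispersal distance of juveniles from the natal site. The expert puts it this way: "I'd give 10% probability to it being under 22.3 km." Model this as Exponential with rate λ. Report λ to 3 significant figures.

P(T < 22.3) = 1 − e^(−λ·22.3) = 0.1, so λ = −ln(1−0.1)/22.3 = −ln(0.9)/22.3 = 0.00472.

λ ≈ 0.00472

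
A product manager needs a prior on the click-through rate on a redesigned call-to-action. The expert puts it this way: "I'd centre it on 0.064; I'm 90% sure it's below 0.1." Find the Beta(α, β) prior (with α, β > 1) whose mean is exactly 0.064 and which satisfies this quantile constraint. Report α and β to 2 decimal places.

With mean 0.064 fixed, write α = 0.064s, β = 0.936s where s = α+β.
Need P(θ < 0.1) = 0.9 under Beta(0.064s, 0.936s). Normal approximation: (q−m)/√(m(1−m)/s) ≈ z_{0.9} = 1.28, so s ≈ 0.064·0.936·(1.28)²/(0.1−0.064)² = 75.9.
At s = 75.9: P(θ<0.1) ≈ 0.893. Adjusting to match 0.9 gives s ≈ 82.35.
So α = 0.064·82.35 ≈ 5.27, β = 0.936·82.35 ≈ 77.08.

α ≈ 5.27, β ≈ 77.08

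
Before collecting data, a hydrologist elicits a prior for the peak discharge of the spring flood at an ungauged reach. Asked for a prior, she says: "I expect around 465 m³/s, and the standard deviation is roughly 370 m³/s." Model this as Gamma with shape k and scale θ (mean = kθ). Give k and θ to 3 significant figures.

For Gamma(k, scale θ): mean = kθ, variance = kθ², so CV = 1/√k.
CV = SD/mean = 370/465 = 0.7957, hence k = 1/CV² = 1.58.
Then θ = mean/k = 465/1.58 = 294.

k ≈ 1.58, θ ≈ 294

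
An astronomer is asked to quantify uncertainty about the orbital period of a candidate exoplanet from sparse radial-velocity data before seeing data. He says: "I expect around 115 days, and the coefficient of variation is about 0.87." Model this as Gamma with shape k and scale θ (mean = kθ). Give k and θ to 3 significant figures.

For Gamma(k, scale θ): mean = kθ, variance = kθ², so CV = 1/√k.
CV = 0.87, hence k = 1/CV² = 1.32.
Then θ = mean/k = 115/1.32 = 87.

k ≈ 1.32, θ ≈ 87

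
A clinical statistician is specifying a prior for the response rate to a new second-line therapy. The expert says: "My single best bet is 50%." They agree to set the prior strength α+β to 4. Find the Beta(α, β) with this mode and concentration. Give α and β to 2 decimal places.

For α,β > 1 the Beta mode is (α−1)/(α+β−2). With α+β = 4, the mode is (α−1)/2.
Set (α−1)/2 = 0.5 → α = 1 + 0.5·2 = 2.00.
β = 4 − α = 2.00.

α = 2.00, β = 2.00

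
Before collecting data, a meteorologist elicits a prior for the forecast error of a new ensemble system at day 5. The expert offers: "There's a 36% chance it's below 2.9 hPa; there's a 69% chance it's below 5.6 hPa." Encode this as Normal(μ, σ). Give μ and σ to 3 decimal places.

The p-quantile of Normal(μ,σ) is μ + z_p·σ, with z_{0.36} = -0.3585 and z_{0.69} = 0.4959.
Eliminate σ: μ = (z₂·x₁ − z₁·x₂)/(z₂ − z₁) = (0.4959·2.9 − (-0.3585)·5.6)/0.8543 = 4.033.
Then σ = (x₂ − x₁)/(z₂ − z₁) = (5.6 − 2.9)/0.8543 = 3.160.

μ = 4.033, σ = 3.160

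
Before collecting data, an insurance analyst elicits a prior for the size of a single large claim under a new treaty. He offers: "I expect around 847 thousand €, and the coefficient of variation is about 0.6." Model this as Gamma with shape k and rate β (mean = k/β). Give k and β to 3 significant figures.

k ≈ 2.78, β ≈ 0.00328

For Gamma(k, rate β): mean = k/β, variance = k/β², so CV = 1/√k.
CV = 0.6, hence k = 1/CV² = 2.78.
Then β = k/mean = 2.78/847 = 0.00328.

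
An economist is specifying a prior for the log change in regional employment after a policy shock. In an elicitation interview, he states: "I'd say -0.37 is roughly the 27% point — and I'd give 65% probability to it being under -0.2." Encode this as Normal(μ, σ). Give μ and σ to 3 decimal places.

The p-quantile of Normal(μ,σ) is μ + z_p·σ, with z_{0.27} = -0.6128 and z_{0.65} = 0.3853.
Eliminate σ: μ = (z₂·x₁ − z₁·x₂)/(z₂ − z₁) = (0.3853·-0.37 − (-0.6128)·-0.2)/0.9981 = -0.266.
Then σ = (x₂ − x₁)/(z₂ − z₁) = (-0.2 − -0.37)/0.9981 = 0.170.

μ = -0.266, σ = 0.170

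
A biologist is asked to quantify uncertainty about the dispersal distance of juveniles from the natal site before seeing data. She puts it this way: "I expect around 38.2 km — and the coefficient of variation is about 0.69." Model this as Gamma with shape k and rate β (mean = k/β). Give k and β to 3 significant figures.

For Gamma(k, rate β): mean = k/β, variance = k/β², so CV = 1/√k.
CV = 0.69, hence k = 1/CV² = 2.1.
Then β = k/mean = 2.1/38.2 = 0.055.

k ≈ 2.1, β ≈ 0.055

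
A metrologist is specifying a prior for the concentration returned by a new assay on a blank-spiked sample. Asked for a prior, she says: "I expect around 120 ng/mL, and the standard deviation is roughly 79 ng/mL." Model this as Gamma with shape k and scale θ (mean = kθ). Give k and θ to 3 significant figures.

For Gamma(k, scale θ): mean = kθ, variance = kθ², so CV = 1/√k.
CV = SD/mean = 79/120 = 0.6583, hence k = 1/CV² = 2.31.
Then θ = mean/k = 120/2.31 = 52.

k ≈ 2.31, θ ≈ 52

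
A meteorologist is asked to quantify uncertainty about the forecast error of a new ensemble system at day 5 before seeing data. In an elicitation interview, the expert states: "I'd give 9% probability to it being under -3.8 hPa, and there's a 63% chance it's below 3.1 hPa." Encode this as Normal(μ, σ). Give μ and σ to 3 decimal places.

The p-quantile of Normal(μ,σ) is μ + z_p·σ, with z_{0.09} = -1.341 and z_{0.63} = 0.3319.
Eliminate σ: μ = (z₂·x₁ − z₁·x₂)/(z₂ − z₁) = (0.3319·-3.8 − (-1.341)·3.1)/1.673 = 1.731.
Then σ = (x₂ − x₁)/(z₂ − z₁) = (3.1 − -3.8)/1.673 = 4.125.

μ = 1.731, σ = 4.125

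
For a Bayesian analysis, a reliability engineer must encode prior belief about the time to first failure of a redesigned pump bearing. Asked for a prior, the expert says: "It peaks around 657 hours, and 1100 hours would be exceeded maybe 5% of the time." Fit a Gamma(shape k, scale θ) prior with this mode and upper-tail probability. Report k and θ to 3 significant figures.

Gamma(k,θ) with k>1 has mode (k−1)θ, so θ = 657/(k−1).
Need P(X < 1100) = 0.95 with θ tied to k this way. Start at k = 2, θ = 657: P(X<1100) ≈ 0.499.
Too low — raise k to concentrate. Iterating converges to k ≈ 11.5.
Then θ = 657/(11.5−1) ≈ 62.5.

k ≈ 11.5, θ ≈ 62.5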